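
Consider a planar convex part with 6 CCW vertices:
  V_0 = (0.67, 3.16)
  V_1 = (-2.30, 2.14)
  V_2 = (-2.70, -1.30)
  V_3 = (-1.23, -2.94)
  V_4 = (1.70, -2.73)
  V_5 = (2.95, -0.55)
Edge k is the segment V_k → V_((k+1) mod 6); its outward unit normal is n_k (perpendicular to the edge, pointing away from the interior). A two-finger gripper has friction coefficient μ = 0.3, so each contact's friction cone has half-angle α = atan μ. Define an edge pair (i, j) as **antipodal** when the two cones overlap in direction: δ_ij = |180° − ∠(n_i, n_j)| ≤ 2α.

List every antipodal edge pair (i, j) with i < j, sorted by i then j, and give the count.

α = atan 0.3 = 16.70°;  2α = 33.40°
n_0 = (-0.3248, +0.9458)
n_1 = (-0.9933, +0.1155)
n_2 = (-0.7446, -0.6675)
n_3 = (+0.0715, -0.9974)
n_4 = (+0.8675, -0.4974)
n_5 = (+0.8520, +0.5236)
  (0,1): δ = 115.59°  ·
  (0,2): δ = 67.08°  ·
  (0,3): δ = 14.85°  ✓
  (0,4): δ = 41.22°  ·
  (0,5): δ = 102.62°  ·
  (1,2): δ = 131.50°  ·
  (1,3): δ = 79.27°  ·
  (1,4): δ = 23.20°  ✓
  (1,5): δ = 38.21°  ·
  (2,3): δ = 127.77°  ·
  (2,4): δ = 71.70°  ·
  (2,5): δ = 10.30°  ✓
  (3,4): δ = 123.93°  ·
  (3,5): δ = 62.53°  ·
  (4,5): δ = 118.60°  ·
antipodal pairs: 3

count = 3; pairs: (0,3), (1,4), (2,5)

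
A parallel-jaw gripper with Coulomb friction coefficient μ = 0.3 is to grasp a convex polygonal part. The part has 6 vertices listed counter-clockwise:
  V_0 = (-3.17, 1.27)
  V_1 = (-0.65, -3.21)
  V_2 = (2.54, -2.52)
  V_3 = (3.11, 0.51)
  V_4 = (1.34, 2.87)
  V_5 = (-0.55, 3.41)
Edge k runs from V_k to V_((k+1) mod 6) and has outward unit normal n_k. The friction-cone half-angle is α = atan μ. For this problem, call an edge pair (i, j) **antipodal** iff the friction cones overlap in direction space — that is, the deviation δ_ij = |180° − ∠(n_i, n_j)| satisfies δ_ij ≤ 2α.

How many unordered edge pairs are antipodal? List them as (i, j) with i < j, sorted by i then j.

count = 3; pairs: (0,3), (1,4), (1,5)

α = atan 0.3 = 16.70°;  2α = 33.40°
n_0 = (-0.8716, -0.4903)
n_1 = (+0.2114, -0.9774)
n_2 = (+0.9828, -0.1849)
n_3 = (+0.8000, +0.6000)
n_4 = (+0.2747, +0.9615)
n_5 = (-0.6326, +0.7745)
  (0,1): δ = 107.15°  ·
  (0,2): δ = 40.01°  ·
  (0,3): δ = 7.51°  ✓
  (0,4): δ = 44.70°  ·
  (0,5): δ = 99.88°  ·
  (1,2): δ = 112.86°  ·
  (1,3): δ = 65.34°  ·
  (1,4): δ = 28.15°  ✓
  (1,5): δ = 27.04°  ✓
  (2,3): δ = 132.48°  ·
  (2,4): δ = 95.29°  ·
  (2,5): δ = 40.10°  ·
  (3,4): δ = 142.82°  ·
  (3,5): δ = 87.63°  ·
  (4,5): δ = 124.81°  ·
antipodal pairs: 3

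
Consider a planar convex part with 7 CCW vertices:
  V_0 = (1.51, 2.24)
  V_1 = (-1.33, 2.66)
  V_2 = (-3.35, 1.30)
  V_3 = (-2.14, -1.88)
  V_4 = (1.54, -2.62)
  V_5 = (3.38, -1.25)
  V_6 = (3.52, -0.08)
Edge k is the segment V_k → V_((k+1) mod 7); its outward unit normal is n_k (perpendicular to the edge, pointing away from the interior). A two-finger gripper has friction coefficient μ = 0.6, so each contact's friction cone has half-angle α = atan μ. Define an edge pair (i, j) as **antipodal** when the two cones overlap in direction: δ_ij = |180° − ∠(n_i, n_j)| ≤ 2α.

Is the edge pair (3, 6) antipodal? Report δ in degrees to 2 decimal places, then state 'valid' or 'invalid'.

δ = 37.73°, valid

α = atan 0.6 = 30.96°;  2α = 61.93°
edge 3: e_3 = (+3.68, -0.74);  n_3 = (-0.1971, -0.9804)
edge 6: e_6 = (-2.01, +2.32);  n_6 = (+0.7558, +0.6548)
∠(n_3, n_6) = 142.27°
δ = |180° − 142.27°| = 37.73°
37.73° ≤ 2α = 61.93°  →  valid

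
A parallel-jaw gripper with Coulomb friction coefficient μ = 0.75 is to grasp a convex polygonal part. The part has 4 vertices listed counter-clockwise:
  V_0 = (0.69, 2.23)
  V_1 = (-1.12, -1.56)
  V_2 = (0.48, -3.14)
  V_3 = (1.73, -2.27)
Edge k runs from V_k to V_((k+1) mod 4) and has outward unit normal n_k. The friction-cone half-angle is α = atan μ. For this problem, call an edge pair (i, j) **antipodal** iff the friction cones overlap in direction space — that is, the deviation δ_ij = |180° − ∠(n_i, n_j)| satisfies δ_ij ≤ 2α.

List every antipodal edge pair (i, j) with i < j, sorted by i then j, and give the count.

count = 3; pairs: (0,2), (0,3), (1,3)

α = atan 0.75 = 36.87°;  2α = 73.74°
n_0 = (-0.9024, +0.4309)
n_1 = (-0.7026, -0.7115)
n_2 = (+0.5713, -0.8208)
n_3 = (+0.9743, +0.2252)
  (0,1): δ = 109.11°  ·
  (0,2): δ = 29.63°  ✓
  (0,3): δ = 38.54°  ✓
  (1,2): δ = 100.52°  ·
  (1,3): δ = 32.35°  ✓
  (2,3): δ = 111.82°  ·
antipodal pairs: 3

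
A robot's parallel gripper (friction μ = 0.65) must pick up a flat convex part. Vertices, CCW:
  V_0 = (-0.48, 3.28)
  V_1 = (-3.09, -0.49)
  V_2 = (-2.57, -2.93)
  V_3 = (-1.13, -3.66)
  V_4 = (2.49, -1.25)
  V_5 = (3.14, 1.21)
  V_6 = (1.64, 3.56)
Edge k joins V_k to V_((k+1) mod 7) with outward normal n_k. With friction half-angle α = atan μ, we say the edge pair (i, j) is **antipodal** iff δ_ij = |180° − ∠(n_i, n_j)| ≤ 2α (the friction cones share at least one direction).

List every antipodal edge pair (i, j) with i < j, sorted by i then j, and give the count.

count = 7; pairs: (0,3), (0,4), (1,4), (1,5), (2,5), (2,6), (3,6)

α = atan 0.65 = 33.02°;  2α = 66.05°
n_0 = (-0.8222, +0.5692)
n_1 = (-0.9780, -0.2084)
n_2 = (-0.4522, -0.8919)
n_3 = (+0.5542, -0.8324)
n_4 = (+0.9668, -0.2555)
n_5 = (+0.8429, +0.5380)
n_6 = (-0.1309, +0.9914)
  (0,1): δ = 133.27°  ·
  (0,2): δ = 82.19°  ·
  (0,3): δ = 21.65°  ✓
  (0,4): δ = 19.89°  ✓
  (0,5): δ = 67.25°  ·
  (0,6): δ = 132.22°  ·
  (1,2): δ = 128.91°  ·
  (1,3): δ = 68.38°  ·
  (1,4): δ = 26.83°  ✓
  (1,5): δ = 20.52°  ✓
  (1,6): δ = 85.49°  ·
  (2,3): δ = 119.46°  ·
  (2,4): δ = 77.92°  ·
  (2,5): δ = 30.57°  ✓
  (2,6): δ = 34.41°  ✓
  (3,4): δ = 138.45°  ·
  (3,5): δ = 91.10°  ·
  (3,6): δ = 26.13°  ✓
  (4,5): δ = 132.65°  ·
  (4,6): δ = 67.68°  ·
  (5,6): δ = 115.03°  ·
antipodal pairs: 7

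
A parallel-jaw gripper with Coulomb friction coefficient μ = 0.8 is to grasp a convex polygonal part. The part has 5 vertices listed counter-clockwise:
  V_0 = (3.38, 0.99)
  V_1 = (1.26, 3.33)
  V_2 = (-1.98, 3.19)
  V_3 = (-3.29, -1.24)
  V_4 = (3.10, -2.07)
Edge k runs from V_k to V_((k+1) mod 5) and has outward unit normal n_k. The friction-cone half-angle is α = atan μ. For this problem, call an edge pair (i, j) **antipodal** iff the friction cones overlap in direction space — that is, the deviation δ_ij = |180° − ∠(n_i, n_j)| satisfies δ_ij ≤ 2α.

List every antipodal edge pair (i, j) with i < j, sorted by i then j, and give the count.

α = atan 0.8 = 38.66°;  2α = 77.32°
n_0 = (+0.7411, +0.6714)
n_1 = (-0.0432, +0.9991)
n_2 = (-0.9590, +0.2836)
n_3 = (-0.1288, -0.9917)
n_4 = (+0.9958, -0.0911)
  (0,1): δ = 129.70°  ·
  (0,2): δ = 58.65°  ✓
  (0,3): δ = 40.42°  ✓
  (0,4): δ = 132.60°  ·
  (1,2): δ = 108.95°  ·
  (1,3): δ = 9.87°  ✓
  (1,4): δ = 82.30°  ·
  (2,3): δ = 80.93°  ·
  (2,4): δ = 11.25°  ✓
  (3,4): δ = 87.83°  ·
antipodal pairs: 4

count = 4; pairs: (0,2), (0,3), (1,3), (2,4)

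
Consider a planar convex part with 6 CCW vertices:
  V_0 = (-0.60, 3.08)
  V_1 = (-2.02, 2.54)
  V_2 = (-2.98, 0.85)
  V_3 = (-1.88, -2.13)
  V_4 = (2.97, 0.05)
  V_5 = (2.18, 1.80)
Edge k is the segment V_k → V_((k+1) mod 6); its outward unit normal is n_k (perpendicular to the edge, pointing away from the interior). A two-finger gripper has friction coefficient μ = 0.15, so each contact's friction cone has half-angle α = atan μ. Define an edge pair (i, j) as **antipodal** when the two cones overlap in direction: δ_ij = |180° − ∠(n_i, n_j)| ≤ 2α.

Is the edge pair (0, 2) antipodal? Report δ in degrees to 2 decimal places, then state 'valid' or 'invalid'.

δ = 90.56°, invalid

α = atan 0.15 = 8.53°;  2α = 17.06°
edge 0: e_0 = (-1.42, -0.54);  n_0 = (-0.3554, +0.9347)
edge 2: e_2 = (+1.10, -2.98);  n_2 = (-0.9381, -0.3463)
∠(n_0, n_2) = 89.44°
δ = |180° − 89.44°| = 90.56°
90.56° > 2α = 17.06°  →  invalid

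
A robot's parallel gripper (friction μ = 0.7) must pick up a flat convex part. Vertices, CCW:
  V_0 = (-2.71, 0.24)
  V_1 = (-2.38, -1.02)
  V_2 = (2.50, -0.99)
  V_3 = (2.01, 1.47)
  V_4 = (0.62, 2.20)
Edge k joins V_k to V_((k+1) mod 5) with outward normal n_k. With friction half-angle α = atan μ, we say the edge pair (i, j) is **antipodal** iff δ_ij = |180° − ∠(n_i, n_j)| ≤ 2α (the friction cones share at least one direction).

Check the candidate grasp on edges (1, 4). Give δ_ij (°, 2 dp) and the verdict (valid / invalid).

α = atan 0.7 = 34.99°;  2α = 69.98°
edge 1: e_1 = (+4.88, +0.03);  n_1 = (+0.0061, -1.0000)
edge 4: e_4 = (-3.33, -1.96);  n_4 = (-0.5072, +0.8618)
∠(n_1, n_4) = 149.87°
δ = |180° − 149.87°| = 30.13°
30.13° ≤ 2α = 69.98°  →  valid

δ = 30.13°, valid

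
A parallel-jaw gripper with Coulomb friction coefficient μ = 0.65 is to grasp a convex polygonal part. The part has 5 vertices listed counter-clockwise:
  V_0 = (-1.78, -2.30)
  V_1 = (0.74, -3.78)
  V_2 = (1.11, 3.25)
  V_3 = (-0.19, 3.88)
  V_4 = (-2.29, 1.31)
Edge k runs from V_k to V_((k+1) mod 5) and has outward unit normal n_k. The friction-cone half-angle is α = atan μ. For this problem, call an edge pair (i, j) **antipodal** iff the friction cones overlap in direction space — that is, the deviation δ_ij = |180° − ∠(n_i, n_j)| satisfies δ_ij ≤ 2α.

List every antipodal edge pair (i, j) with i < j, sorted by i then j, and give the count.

α = atan 0.65 = 33.02°;  2α = 66.05°
n_0 = (-0.5064, -0.8623)
n_1 = (+0.9986, -0.0526)
n_2 = (+0.4361, +0.8999)
n_3 = (-0.7744, +0.6327)
n_4 = (-0.9902, -0.1399)
  (0,1): δ = 62.59°  ✓
  (0,2): δ = 4.57°  ✓
  (0,3): δ = 81.17°  ·
  (0,4): δ = 128.47°  ·
  (1,2): δ = 112.84°  ·
  (1,3): δ = 36.24°  ✓
  (1,4): δ = 11.05°  ✓
  (2,3): δ = 103.40°  ·
  (2,4): δ = 56.10°  ✓
  (3,4): δ = 132.71°  ·
antipodal pairs: 5

count = 5; pairs: (0,1), (0,2), (1,3), (1,4), (2,4)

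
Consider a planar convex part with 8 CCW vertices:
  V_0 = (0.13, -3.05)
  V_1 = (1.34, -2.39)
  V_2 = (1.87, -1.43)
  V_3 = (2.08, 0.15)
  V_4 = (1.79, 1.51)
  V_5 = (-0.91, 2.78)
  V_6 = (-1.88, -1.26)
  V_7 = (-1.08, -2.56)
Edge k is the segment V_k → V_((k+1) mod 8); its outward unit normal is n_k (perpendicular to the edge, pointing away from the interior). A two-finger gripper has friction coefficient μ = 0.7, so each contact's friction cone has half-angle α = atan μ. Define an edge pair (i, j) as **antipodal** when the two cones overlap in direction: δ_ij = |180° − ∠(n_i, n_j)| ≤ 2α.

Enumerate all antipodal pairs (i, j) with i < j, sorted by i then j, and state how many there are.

α = atan 0.7 = 34.99°;  2α = 69.98°
n_0 = (+0.4789, -0.8779)
n_1 = (+0.8754, -0.4833)
n_2 = (+0.9913, -0.1318)
n_3 = (+0.9780, +0.2085)
n_4 = (+0.4256, +0.9049)
n_5 = (-0.9724, +0.2335)
n_6 = (-0.8517, -0.5241)
n_7 = (-0.3753, -0.9269)
  (0,1): δ = 147.51°  ·
  (0,2): δ = 126.18°  ·
  (0,3): δ = 106.57°  ·
  (0,4): δ = 53.80°  ✓
  (0,5): δ = 47.89°  ✓
  (0,6): δ = 93.00°  ·
  (0,7): δ = 129.34°  ·
  (1,2): δ = 158.67°  ·
  (1,3): δ = 139.06°  ·
  (1,4): δ = 86.29°  ·
  (1,5): δ = 15.40°  ✓
  (1,6): δ = 60.51°  ✓
  (1,7): δ = 96.86°  ·
  (2,3): δ = 160.39°  ·
  (2,4): δ = 107.62°  ·
  (2,5): δ = 5.93°  ✓
  (2,6): δ = 39.18°  ✓
  (2,7): δ = 75.52°  ·
  (3,4): δ = 127.23°  ·
  (3,5): δ = 25.54°  ✓
  (3,6): δ = 19.57°  ✓
  (3,7): δ = 55.92°  ✓
  (4,5): δ = 78.31°  ·
  (4,6): δ = 33.20°  ✓
  (4,7): δ = 3.14°  ✓
  (5,6): δ = 134.89°  ·
  (5,7): δ = 98.54°  ·
  (6,7): δ = 143.65°  ·
antipodal pairs: 11

count = 11; pairs: (0,4), (0,5), (1,5), (1,6), (2,5), (2,6), (3,5), (3,6), (3,7), (4,6), (4,7)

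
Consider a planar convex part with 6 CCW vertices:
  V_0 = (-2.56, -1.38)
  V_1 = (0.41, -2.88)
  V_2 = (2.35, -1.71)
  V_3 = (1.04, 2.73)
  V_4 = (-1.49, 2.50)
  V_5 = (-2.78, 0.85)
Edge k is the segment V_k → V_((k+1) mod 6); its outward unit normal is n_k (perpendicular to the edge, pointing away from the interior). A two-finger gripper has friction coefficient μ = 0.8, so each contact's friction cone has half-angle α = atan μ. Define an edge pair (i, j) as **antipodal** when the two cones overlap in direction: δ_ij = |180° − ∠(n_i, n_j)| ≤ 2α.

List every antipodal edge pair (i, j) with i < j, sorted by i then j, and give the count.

count = 7; pairs: (0,2), (0,3), (1,3), (1,4), (1,5), (2,4), (2,5)

α = atan 0.8 = 38.66°;  2α = 77.32°
n_0 = (-0.4508, -0.8926)
n_1 = (+0.5164, -0.8563)
n_2 = (+0.9591, +0.2830)
n_3 = (-0.0905, +0.9959)
n_4 = (-0.7878, +0.6159)
n_5 = (-0.9952, -0.0982)
  (0,1): δ = 122.11°  ·
  (0,2): δ = 46.77°  ✓
  (0,3): δ = 31.99°  ✓
  (0,4): δ = 78.78°  ·
  (0,5): δ = 122.43°  ·
  (1,2): δ = 104.66°  ·
  (1,3): δ = 25.90°  ✓
  (1,4): δ = 20.89°  ✓
  (1,5): δ = 64.54°  ✓
  (2,3): δ = 101.24°  ·
  (2,4): δ = 54.46°  ✓
  (2,5): δ = 10.80°  ✓
  (3,4): δ = 133.21°  ·
  (3,5): δ = 89.56°  ·
  (4,5): δ = 136.35°  ·
antipodal pairs: 7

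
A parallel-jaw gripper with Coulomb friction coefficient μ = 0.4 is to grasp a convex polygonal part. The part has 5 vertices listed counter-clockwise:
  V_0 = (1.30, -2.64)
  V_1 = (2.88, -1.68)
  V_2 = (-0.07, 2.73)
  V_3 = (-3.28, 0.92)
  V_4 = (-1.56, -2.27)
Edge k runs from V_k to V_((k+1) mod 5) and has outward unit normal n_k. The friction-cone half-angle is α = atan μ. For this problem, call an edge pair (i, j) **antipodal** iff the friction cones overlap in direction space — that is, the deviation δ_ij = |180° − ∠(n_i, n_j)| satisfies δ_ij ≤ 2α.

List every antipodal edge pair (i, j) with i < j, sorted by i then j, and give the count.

count = 3; pairs: (0,2), (1,3), (2,4)

α = atan 0.4 = 21.80°;  2α = 43.60°
n_0 = (+0.5193, -0.8546)
n_1 = (+0.8312, +0.5560)
n_2 = (-0.4912, +0.8711)
n_3 = (-0.8802, -0.4746)
n_4 = (-0.1283, -0.9917)
  (0,1): δ = 87.50°  ·
  (0,2): δ = 1.87°  ✓
  (0,3): δ = 87.05°  ·
  (0,4): δ = 141.35°  ·
  (1,2): δ = 94.36°  ·
  (1,3): δ = 5.45°  ✓
  (1,4): δ = 48.85°  ·
  (2,3): δ = 91.08°  ·
  (2,4): δ = 36.79°  ✓
  (3,4): δ = 125.70°  ·
antipodal pairs: 3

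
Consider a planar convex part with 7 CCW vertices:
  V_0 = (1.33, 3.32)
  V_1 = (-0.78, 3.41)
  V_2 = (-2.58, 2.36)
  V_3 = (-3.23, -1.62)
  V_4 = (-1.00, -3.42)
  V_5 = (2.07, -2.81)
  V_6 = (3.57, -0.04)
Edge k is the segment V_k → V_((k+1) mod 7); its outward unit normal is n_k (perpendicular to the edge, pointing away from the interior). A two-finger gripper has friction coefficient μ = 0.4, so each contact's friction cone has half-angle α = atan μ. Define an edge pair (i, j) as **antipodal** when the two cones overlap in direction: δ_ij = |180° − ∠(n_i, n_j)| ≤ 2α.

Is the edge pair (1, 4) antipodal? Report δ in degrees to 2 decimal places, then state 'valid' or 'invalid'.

δ = 19.02°, valid

α = atan 0.4 = 21.80°;  2α = 43.60°
edge 1: e_1 = (-1.80, -1.05);  n_1 = (-0.5039, +0.8638)
edge 4: e_4 = (+3.07, +0.61);  n_4 = (+0.1949, -0.9808)
∠(n_1, n_4) = 160.98°
δ = |180° − 160.98°| = 19.02°
19.02° ≤ 2α = 43.60°  →  valid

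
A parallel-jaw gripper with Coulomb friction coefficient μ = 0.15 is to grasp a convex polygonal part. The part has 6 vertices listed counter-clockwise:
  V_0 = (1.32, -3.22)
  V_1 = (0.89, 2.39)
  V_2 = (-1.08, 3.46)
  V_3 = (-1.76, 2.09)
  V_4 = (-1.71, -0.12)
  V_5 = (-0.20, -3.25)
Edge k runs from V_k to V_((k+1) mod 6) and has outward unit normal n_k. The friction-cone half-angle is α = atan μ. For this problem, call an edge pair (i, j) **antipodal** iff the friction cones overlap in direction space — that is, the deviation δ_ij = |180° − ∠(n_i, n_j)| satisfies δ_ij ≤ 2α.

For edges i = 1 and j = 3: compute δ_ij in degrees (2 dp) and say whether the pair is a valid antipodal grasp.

δ = 60.20°, invalid

α = atan 0.15 = 8.53°;  2α = 17.06°
edge 1: e_1 = (-1.97, +1.07);  n_1 = (+0.4773, +0.8787)
edge 3: e_3 = (+0.05, -2.21);  n_3 = (-0.9997, -0.0226)
∠(n_1, n_3) = 119.80°
δ = |180° − 119.80°| = 60.20°
60.20° > 2α = 17.06°  →  invalid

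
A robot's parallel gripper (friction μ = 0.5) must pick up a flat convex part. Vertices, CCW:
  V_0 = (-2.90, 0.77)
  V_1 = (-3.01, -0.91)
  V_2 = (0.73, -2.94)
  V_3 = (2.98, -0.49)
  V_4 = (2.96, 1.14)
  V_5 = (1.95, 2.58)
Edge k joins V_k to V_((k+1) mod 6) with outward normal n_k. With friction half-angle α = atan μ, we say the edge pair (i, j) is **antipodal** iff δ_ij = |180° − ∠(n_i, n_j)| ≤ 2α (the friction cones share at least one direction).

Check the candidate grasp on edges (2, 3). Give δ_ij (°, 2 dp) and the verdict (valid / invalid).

δ = 136.73°, invalid

α = atan 0.5 = 26.57°;  2α = 53.13°
edge 2: e_2 = (+2.25, +2.45);  n_2 = (+0.7365, -0.6764)
edge 3: e_3 = (-0.02, +1.63);  n_3 = (+0.9999, +0.0123)
∠(n_2, n_3) = 43.27°
δ = |180° − 43.27°| = 136.73°
136.73° > 2α = 53.13°  →  invalid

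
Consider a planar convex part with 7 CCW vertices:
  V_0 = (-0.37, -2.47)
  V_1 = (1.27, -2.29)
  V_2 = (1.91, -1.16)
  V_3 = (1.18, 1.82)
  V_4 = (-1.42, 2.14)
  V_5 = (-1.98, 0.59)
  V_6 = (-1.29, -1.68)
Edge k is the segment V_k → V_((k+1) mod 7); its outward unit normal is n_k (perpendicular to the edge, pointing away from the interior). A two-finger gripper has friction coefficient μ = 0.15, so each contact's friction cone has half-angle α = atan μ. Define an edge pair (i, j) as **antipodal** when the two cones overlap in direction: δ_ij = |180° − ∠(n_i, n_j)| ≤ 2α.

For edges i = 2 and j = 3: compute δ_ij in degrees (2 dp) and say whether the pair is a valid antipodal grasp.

α = atan 0.15 = 8.53°;  2α = 17.06°
edge 2: e_2 = (-0.73, +2.98);  n_2 = (+0.9713, +0.2379)
edge 3: e_3 = (-2.60, +0.32);  n_3 = (+0.1222, +0.9925)
∠(n_2, n_3) = 69.22°
δ = |180° − 69.22°| = 110.78°
110.78° > 2α = 17.06°  →  invalid

δ = 110.78°, invalid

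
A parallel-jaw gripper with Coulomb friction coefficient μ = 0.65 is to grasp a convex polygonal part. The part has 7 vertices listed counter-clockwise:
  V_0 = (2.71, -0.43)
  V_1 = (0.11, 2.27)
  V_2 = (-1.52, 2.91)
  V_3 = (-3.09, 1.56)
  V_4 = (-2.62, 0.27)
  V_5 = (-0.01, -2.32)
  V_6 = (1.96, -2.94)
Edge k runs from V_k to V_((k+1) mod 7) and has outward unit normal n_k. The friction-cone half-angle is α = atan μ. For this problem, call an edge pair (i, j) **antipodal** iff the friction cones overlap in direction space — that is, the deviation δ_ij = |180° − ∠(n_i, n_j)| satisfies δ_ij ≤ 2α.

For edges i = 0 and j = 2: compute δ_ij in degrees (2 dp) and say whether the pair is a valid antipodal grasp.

α = atan 0.65 = 33.02°;  2α = 66.05°
edge 0: e_0 = (-2.60, +2.70);  n_0 = (+0.7203, +0.6936)
edge 2: e_2 = (-1.57, -1.35);  n_2 = (-0.6520, +0.7582)
∠(n_0, n_2) = 86.77°
δ = |180° − 86.77°| = 93.23°
93.23° > 2α = 66.05°  →  invalid

δ = 93.23°, invalid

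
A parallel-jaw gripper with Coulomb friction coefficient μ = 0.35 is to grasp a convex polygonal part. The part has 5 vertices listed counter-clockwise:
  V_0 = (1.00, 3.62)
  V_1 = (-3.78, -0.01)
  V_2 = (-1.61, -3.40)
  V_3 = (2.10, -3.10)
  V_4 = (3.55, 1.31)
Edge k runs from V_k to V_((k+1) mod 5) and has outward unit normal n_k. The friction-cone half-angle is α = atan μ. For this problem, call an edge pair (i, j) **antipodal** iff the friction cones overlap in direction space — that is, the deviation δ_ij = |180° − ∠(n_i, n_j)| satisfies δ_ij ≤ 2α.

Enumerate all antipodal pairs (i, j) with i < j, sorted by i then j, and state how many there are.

α = atan 0.35 = 19.29°;  2α = 38.58°
n_0 = (-0.6048, +0.7964)
n_1 = (-0.8422, -0.5391)
n_2 = (+0.0806, -0.9967)
n_3 = (+0.9500, -0.3123)
n_4 = (+0.6714, +0.7411)
  (0,1): δ = 94.59°  ·
  (0,2): δ = 32.59°  ✓
  (0,3): δ = 34.59°  ✓
  (0,4): δ = 100.61°  ·
  (1,2): δ = 118.00°  ·
  (1,3): δ = 50.82°  ·
  (1,4): δ = 15.20°  ✓
  (2,3): δ = 112.82°  ·
  (2,4): δ = 46.80°  ·
  (3,4): δ = 113.97°  ·
antipodal pairs: 3

count = 3; pairs: (0,2), (0,3), (1,4)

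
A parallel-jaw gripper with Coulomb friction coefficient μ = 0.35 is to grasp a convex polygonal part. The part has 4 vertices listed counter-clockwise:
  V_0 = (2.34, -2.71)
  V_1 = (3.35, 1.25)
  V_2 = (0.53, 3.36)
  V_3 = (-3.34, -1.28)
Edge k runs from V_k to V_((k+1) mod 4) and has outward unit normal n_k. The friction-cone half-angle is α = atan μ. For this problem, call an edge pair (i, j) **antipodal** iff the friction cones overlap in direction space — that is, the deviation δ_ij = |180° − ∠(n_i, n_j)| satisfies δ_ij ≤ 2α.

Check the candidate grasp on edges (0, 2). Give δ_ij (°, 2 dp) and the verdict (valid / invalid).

α = atan 0.35 = 19.29°;  2α = 38.58°
edge 0: e_0 = (+1.01, +3.96);  n_0 = (+0.9690, -0.2471)
edge 2: e_2 = (-3.87, -4.64);  n_2 = (-0.7679, +0.6405)
∠(n_0, n_2) = 154.48°
δ = |180° − 154.48°| = 25.52°
25.52° ≤ 2α = 38.58°  →  valid

δ = 25.52°, valid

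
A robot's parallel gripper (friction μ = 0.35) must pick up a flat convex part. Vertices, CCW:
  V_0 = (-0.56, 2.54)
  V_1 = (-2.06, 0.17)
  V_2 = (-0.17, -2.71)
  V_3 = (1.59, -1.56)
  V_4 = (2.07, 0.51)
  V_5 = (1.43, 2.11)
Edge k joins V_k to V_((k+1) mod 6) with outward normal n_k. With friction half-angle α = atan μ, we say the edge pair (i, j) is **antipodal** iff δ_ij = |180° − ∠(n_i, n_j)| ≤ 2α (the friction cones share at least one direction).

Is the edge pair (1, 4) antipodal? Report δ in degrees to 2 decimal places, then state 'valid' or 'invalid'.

δ = 11.47°, valid

α = atan 0.35 = 19.29°;  2α = 38.58°
edge 1: e_1 = (+1.89, -2.88);  n_1 = (-0.8360, -0.5487)
edge 4: e_4 = (-0.64, +1.60);  n_4 = (+0.9285, +0.3714)
∠(n_1, n_4) = 168.53°
δ = |180° − 168.53°| = 11.47°
11.47° ≤ 2α = 38.58°  →  valid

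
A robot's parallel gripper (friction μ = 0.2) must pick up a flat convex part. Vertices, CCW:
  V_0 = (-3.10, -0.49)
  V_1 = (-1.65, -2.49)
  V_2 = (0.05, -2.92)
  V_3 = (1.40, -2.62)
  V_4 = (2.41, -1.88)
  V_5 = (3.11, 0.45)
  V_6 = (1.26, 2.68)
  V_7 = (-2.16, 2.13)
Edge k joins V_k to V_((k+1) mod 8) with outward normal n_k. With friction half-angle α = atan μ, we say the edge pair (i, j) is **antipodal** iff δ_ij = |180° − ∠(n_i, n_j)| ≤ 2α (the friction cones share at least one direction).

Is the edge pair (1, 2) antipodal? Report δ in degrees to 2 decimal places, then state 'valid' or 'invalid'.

α = atan 0.2 = 11.31°;  2α = 22.62°
edge 1: e_1 = (+1.70, -0.43);  n_1 = (-0.2452, -0.9695)
edge 2: e_2 = (+1.35, +0.30);  n_2 = (+0.2169, -0.9762)
∠(n_1, n_2) = 26.72°
δ = |180° − 26.72°| = 153.28°
153.28° > 2α = 22.62°  →  invalid

δ = 153.28°, invalid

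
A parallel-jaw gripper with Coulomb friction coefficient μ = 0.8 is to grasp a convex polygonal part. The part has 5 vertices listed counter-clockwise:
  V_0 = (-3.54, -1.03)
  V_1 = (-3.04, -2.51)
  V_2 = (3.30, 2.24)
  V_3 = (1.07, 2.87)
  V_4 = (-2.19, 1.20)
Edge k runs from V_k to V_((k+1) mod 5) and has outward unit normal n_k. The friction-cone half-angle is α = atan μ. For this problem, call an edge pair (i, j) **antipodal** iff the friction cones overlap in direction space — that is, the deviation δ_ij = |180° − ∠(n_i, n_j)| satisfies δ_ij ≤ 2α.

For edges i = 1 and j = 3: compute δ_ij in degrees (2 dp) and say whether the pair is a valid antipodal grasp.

δ = 9.72°, valid

α = atan 0.8 = 38.66°;  2α = 77.32°
edge 1: e_1 = (+6.34, +4.75);  n_1 = (+0.5996, -0.8003)
edge 3: e_3 = (-3.26, -1.67);  n_3 = (-0.4559, +0.8900)
∠(n_1, n_3) = 170.28°
δ = |180° − 170.28°| = 9.72°
9.72° ≤ 2α = 77.32°  →  valid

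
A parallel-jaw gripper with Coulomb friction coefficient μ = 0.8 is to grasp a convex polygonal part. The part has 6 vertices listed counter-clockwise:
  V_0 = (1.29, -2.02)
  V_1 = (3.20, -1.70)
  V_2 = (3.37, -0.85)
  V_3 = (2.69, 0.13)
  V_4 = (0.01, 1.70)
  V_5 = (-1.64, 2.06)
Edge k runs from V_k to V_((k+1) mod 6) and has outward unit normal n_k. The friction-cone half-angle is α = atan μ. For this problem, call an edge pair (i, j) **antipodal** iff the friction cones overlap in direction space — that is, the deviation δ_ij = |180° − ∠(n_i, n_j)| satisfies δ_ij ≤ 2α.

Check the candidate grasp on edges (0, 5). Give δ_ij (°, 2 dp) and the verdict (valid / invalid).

α = atan 0.8 = 38.66°;  2α = 77.32°
edge 0: e_0 = (+1.91, +0.32);  n_0 = (+0.1652, -0.9863)
edge 5: e_5 = (+2.93, -4.08);  n_5 = (-0.8123, -0.5833)
∠(n_0, n_5) = 63.83°
δ = |180° − 63.83°| = 116.17°
116.17° > 2α = 77.32°  →  invalid

δ = 116.17°, invalid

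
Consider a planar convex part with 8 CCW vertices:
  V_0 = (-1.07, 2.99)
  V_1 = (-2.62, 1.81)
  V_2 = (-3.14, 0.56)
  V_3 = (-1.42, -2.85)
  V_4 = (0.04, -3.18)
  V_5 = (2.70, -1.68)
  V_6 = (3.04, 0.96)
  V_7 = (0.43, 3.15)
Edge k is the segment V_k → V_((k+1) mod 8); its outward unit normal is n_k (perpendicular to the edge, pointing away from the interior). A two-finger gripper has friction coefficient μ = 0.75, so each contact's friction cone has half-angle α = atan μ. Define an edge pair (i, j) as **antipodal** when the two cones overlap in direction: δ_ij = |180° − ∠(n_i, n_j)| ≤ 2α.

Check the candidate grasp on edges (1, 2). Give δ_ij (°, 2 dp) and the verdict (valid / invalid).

α = atan 0.75 = 36.87°;  2α = 73.74°
edge 1: e_1 = (-0.52, -1.25);  n_1 = (-0.9233, +0.3841)
edge 2: e_2 = (+1.72, -3.41);  n_2 = (-0.8929, -0.4504)
∠(n_1, n_2) = 49.35°
δ = |180° − 49.35°| = 130.65°
130.65° > 2α = 73.74°  →  invalid

δ = 130.65°, invalid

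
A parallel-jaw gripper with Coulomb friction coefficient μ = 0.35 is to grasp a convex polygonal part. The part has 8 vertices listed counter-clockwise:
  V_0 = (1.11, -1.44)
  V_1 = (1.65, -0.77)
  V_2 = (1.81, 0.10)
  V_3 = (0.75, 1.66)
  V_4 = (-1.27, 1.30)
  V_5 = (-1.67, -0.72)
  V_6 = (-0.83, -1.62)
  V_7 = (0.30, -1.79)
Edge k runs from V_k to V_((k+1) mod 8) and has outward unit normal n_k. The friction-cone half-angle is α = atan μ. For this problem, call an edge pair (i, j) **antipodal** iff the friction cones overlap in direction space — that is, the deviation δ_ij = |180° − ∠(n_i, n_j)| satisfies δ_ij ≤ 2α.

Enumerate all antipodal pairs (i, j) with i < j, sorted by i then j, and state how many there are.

α = atan 0.35 = 19.29°;  2α = 38.58°
n_0 = (+0.7786, -0.6275)
n_1 = (+0.9835, -0.1809)
n_2 = (+0.8271, +0.5620)
n_3 = (-0.1755, +0.9845)
n_4 = (-0.9810, +0.1942)
n_5 = (-0.7311, -0.6823)
n_6 = (-0.1488, -0.9889)
n_7 = (+0.3967, -0.9180)
  (0,1): δ = 151.55°  ·
  (0,2): δ = 106.94°  ·
  (0,3): δ = 41.03°  ·
  (0,4): δ = 27.67°  ✓
  (0,5): δ = 81.89°  ·
  (0,6): δ = 120.31°  ·
  (0,7): δ = 152.24°  ·
  (1,2): δ = 135.38°  ·
  (1,3): δ = 69.47°  ·
  (1,4): δ = 0.78°  ✓
  (1,5): δ = 53.45°  ·
  (1,6): δ = 91.87°  ·
  (1,7): δ = 123.79°  ·
  (2,3): δ = 114.09°  ·
  (2,4): δ = 45.40°  ·
  (2,5): δ = 8.83°  ✓
  (2,6): δ = 47.25°  ·
  (2,7): δ = 79.17°  ·
  (3,4): δ = 111.31°  ·
  (3,5): δ = 57.08°  ·
  (3,6): δ = 18.66°  ✓
  (3,7): δ = 13.26°  ✓
  (4,5): δ = 125.77°  ·
  (4,6): δ = 87.35°  ·
  (4,7): δ = 55.43°  ·
  (5,6): δ = 141.58°  ·
  (5,7): δ = 109.66°  ·
  (6,7): δ = 148.08°  ·
antipodal pairs: 5

count = 5; pairs: (0,4), (1,4), (2,5), (3,6), (3,7)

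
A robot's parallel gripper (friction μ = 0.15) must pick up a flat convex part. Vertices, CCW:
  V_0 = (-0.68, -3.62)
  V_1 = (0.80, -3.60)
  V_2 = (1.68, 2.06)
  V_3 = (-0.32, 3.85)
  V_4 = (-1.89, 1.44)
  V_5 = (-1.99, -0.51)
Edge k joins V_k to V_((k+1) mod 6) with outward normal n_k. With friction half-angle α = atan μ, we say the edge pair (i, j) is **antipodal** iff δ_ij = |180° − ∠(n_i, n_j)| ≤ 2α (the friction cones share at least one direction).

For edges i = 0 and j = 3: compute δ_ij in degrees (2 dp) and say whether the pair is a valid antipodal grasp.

δ = 56.14°, invalid

α = atan 0.15 = 8.53°;  2α = 17.06°
edge 0: e_0 = (+1.48, +0.02);  n_0 = (+0.0135, -0.9999)
edge 3: e_3 = (-1.57, -2.41);  n_3 = (-0.8379, +0.5458)
∠(n_0, n_3) = 123.86°
δ = |180° − 123.86°| = 56.14°
56.14° > 2α = 17.06°  →  invalid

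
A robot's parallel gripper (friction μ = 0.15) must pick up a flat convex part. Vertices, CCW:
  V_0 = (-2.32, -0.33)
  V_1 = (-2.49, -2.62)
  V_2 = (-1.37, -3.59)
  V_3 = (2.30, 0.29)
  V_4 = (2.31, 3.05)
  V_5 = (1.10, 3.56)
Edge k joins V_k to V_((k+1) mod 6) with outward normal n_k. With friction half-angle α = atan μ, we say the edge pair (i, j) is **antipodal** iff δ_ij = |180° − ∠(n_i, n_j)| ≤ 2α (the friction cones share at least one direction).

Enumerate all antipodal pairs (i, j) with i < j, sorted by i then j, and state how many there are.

α = atan 0.15 = 8.53°;  2α = 17.06°
n_0 = (-0.9973, +0.0740)
n_1 = (-0.6547, -0.7559)
n_2 = (+0.7265, -0.6872)
n_3 = (+1.0000, -0.0036)
n_4 = (+0.3884, +0.9215)
n_5 = (-0.7510, +0.6603)
  (0,1): δ = 126.65°  ·
  (0,2): δ = 39.16°  ·
  (0,3): δ = 4.04°  ✓
  (0,4): δ = 71.39°  ·
  (0,5): δ = 142.92°  ·
  (1,2): δ = 92.51°  ·
  (1,3): δ = 49.31°  ·
  (1,4): δ = 18.04°  ·
  (1,5): δ = 89.57°  ·
  (2,3): δ = 136.80°  ·
  (2,4): δ = 69.45°  ·
  (2,5): δ = 2.09°  ✓
  (3,4): δ = 112.65°  ·
  (3,5): δ = 41.11°  ·
  (4,5): δ = 108.47°  ·
antipodal pairs: 2

count = 2; pairs: (0,3), (2,5)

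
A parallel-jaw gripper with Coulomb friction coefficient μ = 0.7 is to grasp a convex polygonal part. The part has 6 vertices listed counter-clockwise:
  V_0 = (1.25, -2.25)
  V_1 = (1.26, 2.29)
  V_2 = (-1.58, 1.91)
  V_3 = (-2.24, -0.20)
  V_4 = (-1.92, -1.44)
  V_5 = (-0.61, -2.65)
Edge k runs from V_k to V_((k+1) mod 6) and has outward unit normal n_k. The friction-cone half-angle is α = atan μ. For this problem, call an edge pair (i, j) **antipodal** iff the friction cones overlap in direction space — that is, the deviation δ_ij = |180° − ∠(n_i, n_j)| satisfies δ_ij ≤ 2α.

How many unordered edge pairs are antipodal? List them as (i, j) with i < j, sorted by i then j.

count = 6; pairs: (0,2), (0,3), (0,4), (1,4), (1,5), (2,5)

α = atan 0.7 = 34.99°;  2α = 69.98°
n_0 = (+1.0000, -0.0022)
n_1 = (-0.1326, +0.9912)
n_2 = (-0.9544, +0.2985)
n_3 = (-0.9683, -0.2499)
n_4 = (-0.6785, -0.7346)
n_5 = (+0.2102, -0.9776)
  (0,1): δ = 82.25°  ·
  (0,2): δ = 17.24°  ✓
  (0,3): δ = 14.60°  ✓
  (0,4): δ = 47.40°  ✓
  (0,5): δ = 102.26°  ·
  (1,2): δ = 114.99°  ·
  (1,3): δ = 83.15°  ·
  (1,4): δ = 50.35°  ✓
  (1,5): δ = 4.52°  ✓
  (2,3): δ = 148.16°  ·
  (2,4): δ = 115.36°  ·
  (2,5): δ = 60.49°  ✓
  (3,4): δ = 147.20°  ·
  (3,5): δ = 92.33°  ·
  (4,5): δ = 125.14°  ·
antipodal pairs: 6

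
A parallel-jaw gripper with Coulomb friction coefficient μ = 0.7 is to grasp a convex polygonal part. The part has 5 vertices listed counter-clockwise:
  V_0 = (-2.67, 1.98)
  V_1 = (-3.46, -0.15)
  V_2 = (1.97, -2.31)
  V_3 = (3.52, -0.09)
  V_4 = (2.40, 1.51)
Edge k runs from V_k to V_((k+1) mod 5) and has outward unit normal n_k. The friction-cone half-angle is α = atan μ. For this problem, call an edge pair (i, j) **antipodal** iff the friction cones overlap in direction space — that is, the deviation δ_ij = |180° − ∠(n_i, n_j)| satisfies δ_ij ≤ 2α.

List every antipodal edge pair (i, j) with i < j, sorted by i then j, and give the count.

α = atan 0.7 = 34.99°;  2α = 69.98°
n_0 = (-0.9376, +0.3477)
n_1 = (-0.3696, -0.9292)
n_2 = (+0.8199, -0.5725)
n_3 = (+0.8192, +0.5735)
n_4 = (+0.0923, +0.9957)
  (0,1): δ = 91.34°  ·
  (0,2): δ = 14.57°  ✓
  (0,3): δ = 55.34°  ✓
  (0,4): δ = 105.05°  ·
  (1,2): δ = 103.23°  ·
  (1,3): δ = 33.32°  ✓
  (1,4): δ = 16.40°  ✓
  (2,3): δ = 110.09°  ·
  (2,4): δ = 60.37°  ✓
  (3,4): δ = 130.29°  ·
antipodal pairs: 5

count = 5; pairs: (0,2), (0,3), (1,3), (1,4), (2,4)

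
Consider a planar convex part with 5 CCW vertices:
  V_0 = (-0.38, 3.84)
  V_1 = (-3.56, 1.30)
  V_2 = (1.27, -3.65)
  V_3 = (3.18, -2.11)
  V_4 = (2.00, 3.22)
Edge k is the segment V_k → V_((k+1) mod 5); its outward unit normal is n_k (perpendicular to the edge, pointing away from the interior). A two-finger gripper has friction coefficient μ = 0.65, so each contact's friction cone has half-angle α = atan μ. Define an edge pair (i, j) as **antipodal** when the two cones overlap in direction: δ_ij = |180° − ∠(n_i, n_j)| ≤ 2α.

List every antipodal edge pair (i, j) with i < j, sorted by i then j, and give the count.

α = atan 0.65 = 33.02°;  2α = 66.05°
n_0 = (-0.6241, +0.7813)
n_1 = (-0.7157, -0.6984)
n_2 = (+0.6277, -0.7785)
n_3 = (+0.9764, +0.2162)
n_4 = (+0.2521, +0.9677)
  (0,1): δ = 84.32°  ·
  (0,2): δ = 0.26°  ✓
  (0,3): δ = 63.87°  ✓
  (0,4): δ = 126.78°  ·
  (1,2): δ = 95.42°  ·
  (1,3): δ = 31.81°  ✓
  (1,4): δ = 31.10°  ✓
  (2,3): δ = 116.40°  ·
  (2,4): δ = 53.48°  ✓
  (3,4): δ = 117.08°  ·
antipodal pairs: 5

count = 5; pairs: (0,2), (0,3), (1,3), (1,4), (2,4)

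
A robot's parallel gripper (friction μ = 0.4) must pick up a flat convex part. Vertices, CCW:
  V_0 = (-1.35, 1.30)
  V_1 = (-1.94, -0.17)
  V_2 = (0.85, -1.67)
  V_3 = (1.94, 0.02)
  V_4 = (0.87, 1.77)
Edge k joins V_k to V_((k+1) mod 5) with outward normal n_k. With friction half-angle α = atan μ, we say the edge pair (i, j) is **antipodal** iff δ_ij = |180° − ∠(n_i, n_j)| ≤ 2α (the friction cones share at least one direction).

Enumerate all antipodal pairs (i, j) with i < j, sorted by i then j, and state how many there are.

count = 3; pairs: (0,2), (1,3), (1,4)

α = atan 0.4 = 21.80°;  2α = 43.60°
n_0 = (-0.9280, +0.3725)
n_1 = (-0.4735, -0.8808)
n_2 = (+0.8404, -0.5420)
n_3 = (+0.8532, +0.5216)
n_4 = (-0.2071, +0.9783)
  (0,1): δ = 96.40°  ·
  (0,2): δ = 10.95°  ✓
  (0,3): δ = 53.31°  ·
  (0,4): δ = 123.82°  ·
  (1,2): δ = 94.56°  ·
  (1,3): δ = 30.29°  ✓
  (1,4): δ = 40.22°  ✓
  (2,3): δ = 115.74°  ·
  (2,4): δ = 45.23°  ·
  (3,4): δ = 109.49°  ·
antipodal pairs: 3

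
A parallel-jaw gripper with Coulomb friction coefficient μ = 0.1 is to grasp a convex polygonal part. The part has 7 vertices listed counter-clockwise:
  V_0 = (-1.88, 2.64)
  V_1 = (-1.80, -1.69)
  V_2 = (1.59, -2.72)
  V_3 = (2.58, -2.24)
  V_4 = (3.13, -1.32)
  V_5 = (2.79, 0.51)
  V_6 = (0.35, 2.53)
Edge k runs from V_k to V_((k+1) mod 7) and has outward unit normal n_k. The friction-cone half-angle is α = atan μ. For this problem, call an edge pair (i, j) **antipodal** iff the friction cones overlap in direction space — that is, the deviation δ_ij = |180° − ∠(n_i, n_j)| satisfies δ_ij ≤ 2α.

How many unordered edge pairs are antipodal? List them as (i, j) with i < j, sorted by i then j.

count = 1; pairs: (0,4)

α = atan 0.1 = 5.71°;  2α = 11.42°
n_0 = (-0.9998, -0.0185)
n_1 = (-0.2907, -0.9568)
n_2 = (+0.4363, -0.8998)
n_3 = (+0.8583, -0.5131)
n_4 = (+0.9832, +0.1827)
n_5 = (+0.6377, +0.7703)
n_6 = (+0.0493, +0.9988)
  (0,1): δ = 107.96°  ·
  (0,2): δ = 65.19°  ·
  (0,3): δ = 31.93°  ·
  (0,4): δ = 9.47°  ✓
  (0,5): δ = 49.32°  ·
  (0,6): δ = 86.12°  ·
  (1,2): δ = 137.23°  ·
  (1,3): δ = 103.97°  ·
  (1,4): δ = 62.57°  ·
  (1,5): δ = 22.72°  ·
  (1,6): δ = 14.08°  ·
  (2,3): δ = 146.74°  ·
  (2,4): δ = 105.34°  ·
  (2,5): δ = 65.49°  ·
  (2,6): δ = 28.69°  ·
  (3,4): δ = 138.60°  ·
  (3,5): δ = 98.75°  ·
  (3,6): δ = 61.95°  ·
  (4,5): δ = 140.15°  ·
  (4,6): δ = 103.35°  ·
  (5,6): δ = 143.20°  ·
antipodal pairs: 1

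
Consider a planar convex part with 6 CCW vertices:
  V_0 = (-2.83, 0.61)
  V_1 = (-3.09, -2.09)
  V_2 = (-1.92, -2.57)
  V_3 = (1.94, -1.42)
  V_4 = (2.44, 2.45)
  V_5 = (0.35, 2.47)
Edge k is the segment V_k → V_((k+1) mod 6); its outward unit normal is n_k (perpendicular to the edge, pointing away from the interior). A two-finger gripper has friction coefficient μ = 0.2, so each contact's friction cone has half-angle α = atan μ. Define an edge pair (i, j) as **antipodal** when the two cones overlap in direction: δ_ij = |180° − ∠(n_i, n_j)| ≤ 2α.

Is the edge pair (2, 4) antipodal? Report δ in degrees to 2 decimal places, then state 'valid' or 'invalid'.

δ = 17.14°, valid

α = atan 0.2 = 11.31°;  2α = 22.62°
edge 2: e_2 = (+3.86, +1.15);  n_2 = (+0.2855, -0.9584)
edge 4: e_4 = (-2.09, +0.02);  n_4 = (+0.0096, +1.0000)
∠(n_2, n_4) = 162.86°
δ = |180° − 162.86°| = 17.14°
17.14° ≤ 2α = 22.62°  →  valid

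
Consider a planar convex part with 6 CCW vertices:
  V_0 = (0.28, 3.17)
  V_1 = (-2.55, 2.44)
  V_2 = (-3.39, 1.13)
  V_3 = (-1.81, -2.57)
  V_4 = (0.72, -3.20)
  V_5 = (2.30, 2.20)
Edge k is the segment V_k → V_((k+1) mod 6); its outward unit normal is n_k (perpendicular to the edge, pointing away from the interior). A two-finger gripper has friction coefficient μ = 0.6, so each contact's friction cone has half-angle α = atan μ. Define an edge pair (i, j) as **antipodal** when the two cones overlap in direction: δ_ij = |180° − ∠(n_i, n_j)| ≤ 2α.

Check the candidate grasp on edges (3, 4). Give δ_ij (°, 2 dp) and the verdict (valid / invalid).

δ = 92.33°, invalid

α = atan 0.6 = 30.96°;  2α = 61.93°
edge 3: e_3 = (+2.53, -0.63);  n_3 = (-0.2416, -0.9704)
edge 4: e_4 = (+1.58, +5.40);  n_4 = (+0.9598, -0.2808)
∠(n_3, n_4) = 87.67°
δ = |180° − 87.67°| = 92.33°
92.33° > 2α = 61.93°  →  invalid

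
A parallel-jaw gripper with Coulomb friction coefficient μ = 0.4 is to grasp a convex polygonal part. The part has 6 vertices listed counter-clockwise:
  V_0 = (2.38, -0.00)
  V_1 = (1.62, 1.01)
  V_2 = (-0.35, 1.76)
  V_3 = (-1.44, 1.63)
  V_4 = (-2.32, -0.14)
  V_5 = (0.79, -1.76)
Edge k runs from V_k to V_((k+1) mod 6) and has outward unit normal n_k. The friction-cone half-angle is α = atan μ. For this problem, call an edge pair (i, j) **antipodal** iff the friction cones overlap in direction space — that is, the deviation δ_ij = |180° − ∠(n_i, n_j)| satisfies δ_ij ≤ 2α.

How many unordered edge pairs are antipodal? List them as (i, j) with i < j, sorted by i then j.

count = 5; pairs: (0,4), (1,4), (2,4), (2,5), (3,5)

α = atan 0.4 = 21.80°;  2α = 43.60°
n_0 = (+0.7990, +0.6013)
n_1 = (+0.3558, +0.9346)
n_2 = (-0.1184, +0.9930)
n_3 = (-0.8954, +0.4452)
n_4 = (-0.4620, -0.8869)
n_5 = (+0.7420, -0.6704)
  (0,1): δ = 147.80°  ·
  (0,2): δ = 120.16°  ·
  (0,3): δ = 63.40°  ·
  (0,4): δ = 25.52°  ✓
  (0,5): δ = 100.94°  ·
  (1,2): δ = 152.36°  ·
  (1,3): δ = 95.59°  ·
  (1,4): δ = 6.67°  ✓
  (1,5): δ = 68.75°  ·
  (2,3): δ = 123.24°  ·
  (2,4): δ = 34.32°  ✓
  (2,5): δ = 41.10°  ✓
  (3,4): δ = 91.08°  ·
  (3,5): δ = 15.66°  ✓
  (4,5): δ = 104.58°  ·
antipodal pairs: 5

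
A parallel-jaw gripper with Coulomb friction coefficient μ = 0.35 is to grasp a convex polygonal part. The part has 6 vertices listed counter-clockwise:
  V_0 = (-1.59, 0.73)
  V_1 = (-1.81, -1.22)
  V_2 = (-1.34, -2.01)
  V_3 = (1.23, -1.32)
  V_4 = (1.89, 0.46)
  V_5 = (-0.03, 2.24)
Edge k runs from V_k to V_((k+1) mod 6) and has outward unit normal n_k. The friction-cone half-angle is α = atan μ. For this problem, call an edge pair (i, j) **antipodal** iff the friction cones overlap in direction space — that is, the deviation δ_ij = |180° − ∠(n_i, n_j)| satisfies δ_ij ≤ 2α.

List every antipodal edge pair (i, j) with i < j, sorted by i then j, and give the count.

count = 4; pairs: (0,3), (1,4), (2,5), (3,5)

α = atan 0.35 = 19.29°;  2α = 38.58°
n_0 = (-0.9937, +0.1121)
n_1 = (-0.8594, -0.5113)
n_2 = (+0.2593, -0.9658)
n_3 = (+0.9376, -0.3477)
n_4 = (+0.6799, +0.7333)
n_5 = (-0.6955, +0.7185)
  (0,1): δ = 142.81°  ·
  (0,2): δ = 68.53°  ·
  (0,3): δ = 13.91°  ✓
  (0,4): δ = 53.60°  ·
  (0,5): δ = 140.50°  ·
  (1,2): δ = 105.72°  ·
  (1,3): δ = 51.09°  ·
  (1,4): δ = 16.42°  ✓
  (1,5): δ = 103.32°  ·
  (2,3): δ = 125.37°  ·
  (2,4): δ = 57.86°  ·
  (2,5): δ = 29.04°  ✓
  (3,4): δ = 112.49°  ·
  (3,5): δ = 25.59°  ✓
  (4,5): δ = 93.10°  ·
antipodal pairs: 4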